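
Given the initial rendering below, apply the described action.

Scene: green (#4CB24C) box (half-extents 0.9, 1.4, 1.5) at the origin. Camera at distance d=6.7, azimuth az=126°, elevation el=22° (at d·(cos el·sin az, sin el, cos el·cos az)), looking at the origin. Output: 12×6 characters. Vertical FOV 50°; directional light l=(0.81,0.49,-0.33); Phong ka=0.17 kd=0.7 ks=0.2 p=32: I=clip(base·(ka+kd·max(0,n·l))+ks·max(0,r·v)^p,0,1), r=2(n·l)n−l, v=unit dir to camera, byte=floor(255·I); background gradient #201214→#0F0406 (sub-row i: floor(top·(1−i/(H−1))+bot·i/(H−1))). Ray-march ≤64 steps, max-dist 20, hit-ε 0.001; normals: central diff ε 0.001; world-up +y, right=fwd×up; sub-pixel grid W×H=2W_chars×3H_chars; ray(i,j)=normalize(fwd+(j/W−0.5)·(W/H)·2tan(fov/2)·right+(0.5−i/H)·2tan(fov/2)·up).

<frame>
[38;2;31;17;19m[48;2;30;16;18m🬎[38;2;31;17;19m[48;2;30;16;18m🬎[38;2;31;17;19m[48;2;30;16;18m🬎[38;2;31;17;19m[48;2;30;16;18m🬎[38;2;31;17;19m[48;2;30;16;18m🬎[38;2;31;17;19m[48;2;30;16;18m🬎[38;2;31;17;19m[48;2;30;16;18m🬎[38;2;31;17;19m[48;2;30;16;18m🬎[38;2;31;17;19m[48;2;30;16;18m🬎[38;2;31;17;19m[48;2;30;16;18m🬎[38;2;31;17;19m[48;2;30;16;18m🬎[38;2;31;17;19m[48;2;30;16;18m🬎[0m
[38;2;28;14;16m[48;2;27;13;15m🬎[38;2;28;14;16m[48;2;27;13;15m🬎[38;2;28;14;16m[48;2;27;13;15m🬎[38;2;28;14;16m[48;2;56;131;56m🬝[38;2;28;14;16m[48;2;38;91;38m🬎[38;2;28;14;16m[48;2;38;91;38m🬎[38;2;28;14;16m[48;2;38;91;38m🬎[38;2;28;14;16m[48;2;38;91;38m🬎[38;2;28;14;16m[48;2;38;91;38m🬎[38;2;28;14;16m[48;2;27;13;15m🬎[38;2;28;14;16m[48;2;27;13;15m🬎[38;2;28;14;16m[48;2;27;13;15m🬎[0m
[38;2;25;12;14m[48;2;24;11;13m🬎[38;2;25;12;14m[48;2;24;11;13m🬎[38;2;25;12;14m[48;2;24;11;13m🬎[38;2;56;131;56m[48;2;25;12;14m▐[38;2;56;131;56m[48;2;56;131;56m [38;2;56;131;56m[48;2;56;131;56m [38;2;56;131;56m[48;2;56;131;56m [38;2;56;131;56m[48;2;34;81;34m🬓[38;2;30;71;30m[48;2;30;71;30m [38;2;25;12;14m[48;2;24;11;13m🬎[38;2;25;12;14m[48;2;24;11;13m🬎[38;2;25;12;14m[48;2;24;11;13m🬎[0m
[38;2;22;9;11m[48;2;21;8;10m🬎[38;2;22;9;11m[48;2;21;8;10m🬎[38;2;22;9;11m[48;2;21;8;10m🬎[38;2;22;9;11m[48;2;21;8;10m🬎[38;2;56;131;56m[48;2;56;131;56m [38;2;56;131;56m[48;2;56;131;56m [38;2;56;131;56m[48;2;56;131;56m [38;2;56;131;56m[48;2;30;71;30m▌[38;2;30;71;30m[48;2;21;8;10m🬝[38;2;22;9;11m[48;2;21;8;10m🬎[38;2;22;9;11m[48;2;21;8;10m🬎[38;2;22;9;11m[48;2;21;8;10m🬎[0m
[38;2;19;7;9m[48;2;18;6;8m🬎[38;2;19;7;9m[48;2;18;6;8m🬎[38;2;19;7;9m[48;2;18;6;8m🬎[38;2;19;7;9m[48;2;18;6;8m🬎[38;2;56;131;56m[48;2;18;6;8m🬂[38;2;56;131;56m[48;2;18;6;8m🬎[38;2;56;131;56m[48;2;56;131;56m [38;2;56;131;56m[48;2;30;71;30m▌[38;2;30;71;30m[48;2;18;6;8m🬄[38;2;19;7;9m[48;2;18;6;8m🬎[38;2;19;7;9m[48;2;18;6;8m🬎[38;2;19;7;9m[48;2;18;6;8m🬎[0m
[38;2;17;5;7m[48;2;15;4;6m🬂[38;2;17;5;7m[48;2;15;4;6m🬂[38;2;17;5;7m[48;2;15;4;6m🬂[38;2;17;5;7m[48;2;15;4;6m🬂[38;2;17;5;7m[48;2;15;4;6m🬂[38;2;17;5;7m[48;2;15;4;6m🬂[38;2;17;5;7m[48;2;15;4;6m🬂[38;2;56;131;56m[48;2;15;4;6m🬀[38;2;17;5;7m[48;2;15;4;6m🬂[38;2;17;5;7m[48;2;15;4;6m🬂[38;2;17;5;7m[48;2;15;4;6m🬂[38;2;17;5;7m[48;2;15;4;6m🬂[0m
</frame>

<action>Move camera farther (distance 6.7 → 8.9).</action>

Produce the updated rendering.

<frame>
[38;2;31;17;19m[48;2;30;16;18m🬎[38;2;31;17;19m[48;2;30;16;18m🬎[38;2;31;17;19m[48;2;30;16;18m🬎[38;2;31;17;19m[48;2;30;16;18m🬎[38;2;31;17;19m[48;2;30;16;18m🬎[38;2;31;17;19m[48;2;30;16;18m🬎[38;2;31;17;19m[48;2;30;16;18m🬎[38;2;31;17;19m[48;2;30;16;18m🬎[38;2;31;17;19m[48;2;30;16;18m🬎[38;2;31;17;19m[48;2;30;16;18m🬎[38;2;31;17;19m[48;2;30;16;18m🬎[38;2;31;17;19m[48;2;30;16;18m🬎[0m
[38;2;28;14;16m[48;2;27;13;15m🬎[38;2;28;14;16m[48;2;27;13;15m🬎[38;2;28;14;16m[48;2;27;13;15m🬎[38;2;28;14;16m[48;2;27;13;15m🬎[38;2;28;14;16m[48;2;27;13;15m🬎[38;2;28;14;16m[48;2;27;13;15m🬎[38;2;28;14;16m[48;2;27;13;15m🬎[38;2;28;14;16m[48;2;27;13;15m🬎[38;2;28;14;16m[48;2;27;13;15m🬎[38;2;28;14;16m[48;2;27;13;15m🬎[38;2;28;14;16m[48;2;27;13;15m🬎[38;2;28;14;16m[48;2;27;13;15m🬎[0m
[38;2;25;12;14m[48;2;24;11;13m🬎[38;2;25;12;14m[48;2;24;11;13m🬎[38;2;25;12;14m[48;2;24;11;13m🬎[38;2;25;12;14m[48;2;24;11;13m🬎[38;2;50;117;50m[48;2;25;12;14m▐[38;2;38;91;38m[48;2;56;131;56m🬂[38;2;38;91;38m[48;2;56;131;56m🬂[38;2;38;91;38m[48;2;30;71;30m🬆[38;2;30;71;30m[48;2;25;12;14m🬃[38;2;25;12;14m[48;2;24;11;13m🬎[38;2;25;12;14m[48;2;24;11;13m🬎[38;2;25;12;14m[48;2;24;11;13m🬎[0m
[38;2;22;9;11m[48;2;21;8;10m🬎[38;2;22;9;11m[48;2;21;8;10m🬎[38;2;22;9;11m[48;2;21;8;10m🬎[38;2;22;9;11m[48;2;21;8;10m🬎[38;2;56;131;56m[48;2;22;9;11m▐[38;2;56;131;56m[48;2;56;131;56m [38;2;56;131;56m[48;2;56;131;56m [38;2;30;71;30m[48;2;30;71;30m [38;2;22;9;11m[48;2;21;8;10m🬎[38;2;22;9;11m[48;2;21;8;10m🬎[38;2;22;9;11m[48;2;21;8;10m🬎[38;2;22;9;11m[48;2;21;8;10m🬎[0m
[38;2;19;7;9m[48;2;18;6;8m🬎[38;2;19;7;9m[48;2;18;6;8m🬎[38;2;19;7;9m[48;2;18;6;8m🬎[38;2;19;7;9m[48;2;18;6;8m🬎[38;2;19;7;9m[48;2;18;6;8m🬎[38;2;56;131;56m[48;2;18;6;8m🬂[38;2;56;131;56m[48;2;18;6;8m🬊[38;2;30;71;30m[48;2;18;6;8m🬆[38;2;19;7;9m[48;2;18;6;8m🬎[38;2;19;7;9m[48;2;18;6;8m🬎[38;2;19;7;9m[48;2;18;6;8m🬎[38;2;19;7;9m[48;2;18;6;8m🬎[0m
[38;2;17;5;7m[48;2;15;4;6m🬂[38;2;17;5;7m[48;2;15;4;6m🬂[38;2;17;5;7m[48;2;15;4;6m🬂[38;2;17;5;7m[48;2;15;4;6m🬂[38;2;17;5;7m[48;2;15;4;6m🬂[38;2;17;5;7m[48;2;15;4;6m🬂[38;2;17;5;7m[48;2;15;4;6m🬂[38;2;17;5;7m[48;2;15;4;6m🬂[38;2;17;5;7m[48;2;15;4;6m🬂[38;2;17;5;7m[48;2;15;4;6m🬂[38;2;17;5;7m[48;2;15;4;6m🬂[38;2;17;5;7m[48;2;15;4;6m🬂[0m
</frame>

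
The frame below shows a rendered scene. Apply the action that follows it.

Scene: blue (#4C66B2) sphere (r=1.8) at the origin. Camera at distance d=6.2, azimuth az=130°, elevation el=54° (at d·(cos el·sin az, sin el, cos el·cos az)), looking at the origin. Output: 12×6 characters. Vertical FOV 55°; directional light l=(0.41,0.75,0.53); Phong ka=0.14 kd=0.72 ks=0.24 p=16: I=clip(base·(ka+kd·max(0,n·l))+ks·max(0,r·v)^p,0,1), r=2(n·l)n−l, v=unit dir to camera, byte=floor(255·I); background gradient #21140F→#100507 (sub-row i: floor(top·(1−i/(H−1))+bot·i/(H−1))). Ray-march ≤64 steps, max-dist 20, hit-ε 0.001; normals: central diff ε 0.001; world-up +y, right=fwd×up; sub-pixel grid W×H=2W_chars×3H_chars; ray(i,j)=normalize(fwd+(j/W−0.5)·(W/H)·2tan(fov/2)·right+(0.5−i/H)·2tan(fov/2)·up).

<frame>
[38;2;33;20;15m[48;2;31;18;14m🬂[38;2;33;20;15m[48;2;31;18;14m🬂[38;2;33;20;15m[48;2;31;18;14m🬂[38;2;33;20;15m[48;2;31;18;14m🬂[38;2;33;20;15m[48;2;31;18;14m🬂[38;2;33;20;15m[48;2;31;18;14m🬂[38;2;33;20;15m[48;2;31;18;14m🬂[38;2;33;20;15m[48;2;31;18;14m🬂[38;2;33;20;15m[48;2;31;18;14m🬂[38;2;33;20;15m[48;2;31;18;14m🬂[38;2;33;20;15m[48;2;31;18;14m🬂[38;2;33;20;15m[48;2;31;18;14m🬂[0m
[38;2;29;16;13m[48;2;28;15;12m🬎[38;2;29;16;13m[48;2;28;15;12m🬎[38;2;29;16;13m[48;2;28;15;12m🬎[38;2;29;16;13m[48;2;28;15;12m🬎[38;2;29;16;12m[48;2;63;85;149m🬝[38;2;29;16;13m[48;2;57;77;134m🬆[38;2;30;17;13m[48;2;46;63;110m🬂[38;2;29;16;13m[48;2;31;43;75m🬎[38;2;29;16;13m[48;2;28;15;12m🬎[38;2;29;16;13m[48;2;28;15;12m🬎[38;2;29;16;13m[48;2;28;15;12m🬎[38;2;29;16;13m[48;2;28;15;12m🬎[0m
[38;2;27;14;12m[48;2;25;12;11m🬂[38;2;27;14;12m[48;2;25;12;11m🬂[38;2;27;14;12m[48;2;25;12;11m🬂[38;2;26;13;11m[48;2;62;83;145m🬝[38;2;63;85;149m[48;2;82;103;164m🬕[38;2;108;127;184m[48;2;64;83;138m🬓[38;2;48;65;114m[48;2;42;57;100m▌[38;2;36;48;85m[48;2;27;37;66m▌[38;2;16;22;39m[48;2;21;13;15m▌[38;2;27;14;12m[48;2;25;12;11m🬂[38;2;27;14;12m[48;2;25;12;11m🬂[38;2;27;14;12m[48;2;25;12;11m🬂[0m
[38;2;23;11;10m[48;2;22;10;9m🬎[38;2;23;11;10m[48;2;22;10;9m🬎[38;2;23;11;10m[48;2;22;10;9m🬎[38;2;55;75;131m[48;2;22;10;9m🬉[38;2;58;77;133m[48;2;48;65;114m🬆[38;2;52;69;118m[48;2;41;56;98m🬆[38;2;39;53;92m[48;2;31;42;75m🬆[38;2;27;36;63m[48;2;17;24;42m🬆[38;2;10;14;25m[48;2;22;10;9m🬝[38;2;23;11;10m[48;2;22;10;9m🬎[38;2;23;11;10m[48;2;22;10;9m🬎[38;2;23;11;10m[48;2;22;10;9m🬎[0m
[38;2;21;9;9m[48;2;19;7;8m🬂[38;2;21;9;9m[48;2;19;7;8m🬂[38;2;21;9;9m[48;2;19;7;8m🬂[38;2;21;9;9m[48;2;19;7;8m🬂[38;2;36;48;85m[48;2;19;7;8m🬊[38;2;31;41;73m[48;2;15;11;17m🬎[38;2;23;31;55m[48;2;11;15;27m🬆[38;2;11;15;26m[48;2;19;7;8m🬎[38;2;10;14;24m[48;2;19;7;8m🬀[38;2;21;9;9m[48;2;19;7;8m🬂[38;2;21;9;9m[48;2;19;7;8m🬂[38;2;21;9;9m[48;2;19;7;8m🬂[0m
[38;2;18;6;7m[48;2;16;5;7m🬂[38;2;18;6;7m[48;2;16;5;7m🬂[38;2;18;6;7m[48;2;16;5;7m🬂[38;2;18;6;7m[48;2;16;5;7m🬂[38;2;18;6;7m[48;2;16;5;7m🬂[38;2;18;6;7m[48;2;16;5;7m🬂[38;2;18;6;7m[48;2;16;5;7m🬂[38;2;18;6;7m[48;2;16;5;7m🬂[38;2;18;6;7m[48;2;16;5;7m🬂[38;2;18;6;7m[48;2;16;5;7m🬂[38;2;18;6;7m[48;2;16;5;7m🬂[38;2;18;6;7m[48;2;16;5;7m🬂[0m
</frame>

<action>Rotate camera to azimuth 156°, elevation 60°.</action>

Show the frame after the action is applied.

<frame>
[38;2;33;20;15m[48;2;31;18;14m🬂[38;2;33;20;15m[48;2;31;18;14m🬂[38;2;33;20;15m[48;2;31;18;14m🬂[38;2;33;20;15m[48;2;31;18;14m🬂[38;2;33;20;15m[48;2;31;18;14m🬂[38;2;33;20;15m[48;2;31;18;14m🬂[38;2;33;20;15m[48;2;31;18;14m🬂[38;2;33;20;15m[48;2;31;18;14m🬂[38;2;33;20;15m[48;2;31;18;14m🬂[38;2;33;20;15m[48;2;31;18;14m🬂[38;2;33;20;15m[48;2;31;18;14m🬂[38;2;33;20;15m[48;2;31;18;14m🬂[0m
[38;2;29;16;13m[48;2;28;15;12m🬎[38;2;29;16;13m[48;2;28;15;12m🬎[38;2;29;16;13m[48;2;28;15;12m🬎[38;2;29;16;13m[48;2;28;15;12m🬎[38;2;29;16;12m[48;2;65;87;153m🬝[38;2;29;16;13m[48;2;59;80;140m🬆[38;2;30;17;13m[48;2;51;68;120m🬂[38;2;29;16;13m[48;2;36;50;87m🬎[38;2;29;16;13m[48;2;28;15;12m🬎[38;2;29;16;13m[48;2;28;15;12m🬎[38;2;29;16;13m[48;2;28;15;12m🬎[38;2;29;16;13m[48;2;28;15;12m🬎[0m
[38;2;27;14;12m[48;2;25;12;11m🬂[38;2;27;14;12m[48;2;25;12;11m🬂[38;2;27;14;12m[48;2;25;12;11m🬂[38;2;26;13;11m[48;2;57;77;134m🬝[38;2;72;93;154m[48;2;61;81;140m🬈[38;2;103;122;179m[48;2;67;84;135m🬄[38;2;48;64;112m[48;2;40;53;94m🬆[38;2;37;50;88m[48;2;29;39;69m🬄[38;2;19;25;45m[48;2;21;13;15m▌[38;2;27;14;12m[48;2;25;12;11m🬂[38;2;27;14;12m[48;2;25;12;11m🬂[38;2;27;14;12m[48;2;25;12;11m🬂[0m
[38;2;23;11;10m[48;2;22;10;9m🬎[38;2;23;11;10m[48;2;22;10;9m🬎[38;2;23;11;10m[48;2;22;10;9m🬎[38;2;48;65;114m[48;2;22;10;9m🬉[38;2;48;65;114m[48;2;39;53;92m🬆[38;2;42;57;99m[48;2;33;44;78m🬆[38;2;33;45;79m[48;2;24;33;57m🬆[38;2;22;30;53m[48;2;13;17;31m🬆[38;2;10;14;24m[48;2;22;10;9m🬝[38;2;23;11;10m[48;2;22;10;9m🬎[38;2;23;11;10m[48;2;22;10;9m🬎[38;2;23;11;10m[48;2;22;10;9m🬎[0m
[38;2;21;9;9m[48;2;19;7;8m🬂[38;2;21;9;9m[48;2;19;7;8m🬂[38;2;21;9;9m[48;2;19;7;8m🬂[38;2;21;9;9m[48;2;19;7;8m🬂[38;2;25;33;59m[48;2;19;7;8m🬊[38;2;22;30;52m[48;2;14;13;21m🬆[38;2;19;25;44m[48;2;10;14;25m🬀[38;2;10;14;24m[48;2;19;7;8m🬎[38;2;10;14;24m[48;2;19;7;8m🬀[38;2;21;9;9m[48;2;19;7;8m🬂[38;2;21;9;9m[48;2;19;7;8m🬂[38;2;21;9;9m[48;2;19;7;8m🬂[0m
[38;2;18;6;7m[48;2;16;5;7m🬂[38;2;18;6;7m[48;2;16;5;7m🬂[38;2;18;6;7m[48;2;16;5;7m🬂[38;2;18;6;7m[48;2;16;5;7m🬂[38;2;18;6;7m[48;2;16;5;7m🬂[38;2;18;6;7m[48;2;16;5;7m🬂[38;2;18;6;7m[48;2;16;5;7m🬂[38;2;18;6;7m[48;2;16;5;7m🬂[38;2;18;6;7m[48;2;16;5;7m🬂[38;2;18;6;7m[48;2;16;5;7m🬂[38;2;18;6;7m[48;2;16;5;7m🬂[38;2;18;6;7m[48;2;16;5;7m🬂[0m
</frame>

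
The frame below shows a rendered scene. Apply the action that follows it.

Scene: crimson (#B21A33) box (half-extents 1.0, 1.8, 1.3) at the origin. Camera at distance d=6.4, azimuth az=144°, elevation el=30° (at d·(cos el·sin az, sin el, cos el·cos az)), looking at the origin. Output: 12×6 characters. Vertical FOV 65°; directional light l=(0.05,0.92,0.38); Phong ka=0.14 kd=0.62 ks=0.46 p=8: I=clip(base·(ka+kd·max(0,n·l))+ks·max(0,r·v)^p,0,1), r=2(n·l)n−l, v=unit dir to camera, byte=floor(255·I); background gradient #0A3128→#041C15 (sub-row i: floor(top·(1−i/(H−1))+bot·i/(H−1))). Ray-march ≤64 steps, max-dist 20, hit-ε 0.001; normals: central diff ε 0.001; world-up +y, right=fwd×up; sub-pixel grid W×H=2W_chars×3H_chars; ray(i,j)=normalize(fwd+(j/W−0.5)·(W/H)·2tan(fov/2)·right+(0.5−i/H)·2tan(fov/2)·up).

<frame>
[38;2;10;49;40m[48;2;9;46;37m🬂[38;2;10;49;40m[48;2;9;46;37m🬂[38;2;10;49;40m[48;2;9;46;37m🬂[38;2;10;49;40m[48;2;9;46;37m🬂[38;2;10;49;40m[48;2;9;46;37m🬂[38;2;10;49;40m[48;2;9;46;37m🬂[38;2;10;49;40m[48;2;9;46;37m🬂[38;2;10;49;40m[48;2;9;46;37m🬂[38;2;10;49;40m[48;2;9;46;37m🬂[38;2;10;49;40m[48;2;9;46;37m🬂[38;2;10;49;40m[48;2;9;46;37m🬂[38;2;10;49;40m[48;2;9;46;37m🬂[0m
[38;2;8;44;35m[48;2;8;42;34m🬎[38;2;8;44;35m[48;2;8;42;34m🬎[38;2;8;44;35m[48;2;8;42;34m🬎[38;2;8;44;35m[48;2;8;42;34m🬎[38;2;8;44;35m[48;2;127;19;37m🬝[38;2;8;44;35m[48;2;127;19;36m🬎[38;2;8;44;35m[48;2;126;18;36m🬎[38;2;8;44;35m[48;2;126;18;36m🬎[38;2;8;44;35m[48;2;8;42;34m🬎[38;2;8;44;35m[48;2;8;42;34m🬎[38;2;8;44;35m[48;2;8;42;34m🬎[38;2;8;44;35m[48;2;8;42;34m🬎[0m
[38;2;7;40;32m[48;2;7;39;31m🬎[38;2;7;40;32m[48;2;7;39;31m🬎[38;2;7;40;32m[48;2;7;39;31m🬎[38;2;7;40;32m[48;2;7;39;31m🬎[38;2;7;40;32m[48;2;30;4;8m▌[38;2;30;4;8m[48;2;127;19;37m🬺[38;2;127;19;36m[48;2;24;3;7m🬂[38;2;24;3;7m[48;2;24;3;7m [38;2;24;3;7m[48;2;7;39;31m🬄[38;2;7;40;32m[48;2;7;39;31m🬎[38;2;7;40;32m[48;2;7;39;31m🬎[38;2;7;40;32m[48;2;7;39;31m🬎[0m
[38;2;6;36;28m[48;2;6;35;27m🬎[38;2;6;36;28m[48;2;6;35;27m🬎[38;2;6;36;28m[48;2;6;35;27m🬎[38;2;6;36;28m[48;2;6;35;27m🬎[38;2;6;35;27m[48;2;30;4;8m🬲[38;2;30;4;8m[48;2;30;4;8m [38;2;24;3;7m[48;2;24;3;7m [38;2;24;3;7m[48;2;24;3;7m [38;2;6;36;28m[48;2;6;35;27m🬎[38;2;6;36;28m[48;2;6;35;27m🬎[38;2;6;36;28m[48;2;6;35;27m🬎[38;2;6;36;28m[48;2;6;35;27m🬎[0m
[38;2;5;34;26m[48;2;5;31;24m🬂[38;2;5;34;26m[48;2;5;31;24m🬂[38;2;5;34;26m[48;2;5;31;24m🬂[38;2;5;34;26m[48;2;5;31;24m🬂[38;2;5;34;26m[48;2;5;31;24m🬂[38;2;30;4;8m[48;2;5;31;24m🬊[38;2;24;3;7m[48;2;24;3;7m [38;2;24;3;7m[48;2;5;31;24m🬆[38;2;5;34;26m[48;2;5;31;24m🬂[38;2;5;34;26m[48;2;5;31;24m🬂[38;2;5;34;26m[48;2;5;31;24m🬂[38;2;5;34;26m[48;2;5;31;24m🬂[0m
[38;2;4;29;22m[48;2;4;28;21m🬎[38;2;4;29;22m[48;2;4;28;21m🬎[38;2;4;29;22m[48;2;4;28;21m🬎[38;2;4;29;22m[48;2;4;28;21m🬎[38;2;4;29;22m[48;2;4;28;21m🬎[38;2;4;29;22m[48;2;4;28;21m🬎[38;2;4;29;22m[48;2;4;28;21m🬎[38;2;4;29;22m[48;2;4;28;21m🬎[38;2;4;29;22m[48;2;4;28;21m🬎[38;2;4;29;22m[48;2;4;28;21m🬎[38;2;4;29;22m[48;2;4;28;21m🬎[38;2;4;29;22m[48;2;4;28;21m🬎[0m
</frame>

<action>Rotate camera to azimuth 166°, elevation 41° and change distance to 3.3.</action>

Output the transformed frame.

<frame>
[38;2;10;49;40m[48;2;9;46;37m🬂[38;2;10;49;40m[48;2;9;46;37m🬂[38;2;9;48;39m[48;2;127;19;37m🬆[38;2;126;18;36m[48;2;128;20;37m🬎[38;2;126;18;36m[48;2;128;20;38m🬎[38;2;126;18;36m[48;2;127;19;37m🬂[38;2;126;18;36m[48;2;127;19;36m🬂[38;2;126;18;36m[48;2;127;19;37m🬎[38;2;126;18;36m[48;2;127;19;36m🬬[38;2;126;18;36m[48;2;126;18;36m [38;2;10;49;40m[48;2;126;18;36m🬂[38;2;126;18;36m[48;2;13;37;31m🬓[0m
[38;2;8;44;35m[48;2;8;42;34m🬎[38;2;8;43;35m[48;2;24;3;7m🬴[38;2;128;20;38m[48;2;24;3;7m🬂[38;2;129;21;39m[48;2;24;3;7m🬂[38;2;129;21;39m[48;2;24;3;7m🬂[38;2;129;21;39m[48;2;24;3;7m🬀[38;2;24;3;7m[48;2;24;3;7m [38;2;24;3;7m[48;2;24;3;7m [38;2;24;3;7m[48;2;24;3;7m [38;2;24;3;7m[48;2;24;3;7m [38;2;24;3;7m[48;2;24;3;7m [38;2;24;3;7m[48;2;24;3;7m [0m
[38;2;7;40;32m[48;2;7;39;31m🬎[38;2;7;40;32m[48;2;7;39;31m🬎[38;2;24;3;7m[48;2;7;39;31m🬨[38;2;24;3;7m[48;2;24;3;7m [38;2;24;3;7m[48;2;24;3;7m [38;2;24;3;7m[48;2;24;3;7m [38;2;24;3;7m[48;2;24;3;7m [38;2;24;3;7m[48;2;24;3;7m [38;2;24;3;7m[48;2;24;3;7m [38;2;24;3;7m[48;2;24;3;7m [38;2;24;3;7m[48;2;24;3;7m [38;2;24;3;7m[48;2;7;39;31m🬆[0m
[38;2;6;36;28m[48;2;6;35;27m🬎[38;2;6;36;28m[48;2;6;35;27m🬎[38;2;6;35;27m[48;2;24;3;7m🬺[38;2;24;3;7m[48;2;24;3;7m [38;2;24;3;7m[48;2;24;3;7m [38;2;24;3;7m[48;2;24;3;7m [38;2;24;3;7m[48;2;24;3;7m [38;2;24;3;7m[48;2;24;3;7m [38;2;24;3;7m[48;2;24;3;7m [38;2;24;3;7m[48;2;24;3;7m [38;2;24;3;7m[48;2;6;35;27m🬕[38;2;6;36;28m[48;2;6;35;27m🬎[0m
[38;2;5;34;26m[48;2;5;31;24m🬂[38;2;5;34;26m[48;2;5;31;24m🬂[38;2;5;34;26m[48;2;5;31;24m🬂[38;2;5;32;24m[48;2;24;3;7m🬲[38;2;24;3;7m[48;2;24;3;7m [38;2;24;3;7m[48;2;24;3;7m [38;2;24;3;7m[48;2;24;3;7m [38;2;24;3;7m[48;2;24;3;7m [38;2;24;3;7m[48;2;24;3;7m [38;2;24;3;7m[48;2;5;31;24m🬝[38;2;5;34;26m[48;2;5;31;24m🬂[38;2;5;34;26m[48;2;5;31;24m🬂[0m
[38;2;4;29;22m[48;2;4;28;21m🬎[38;2;4;29;22m[48;2;4;28;21m🬎[38;2;4;29;22m[48;2;4;28;21m🬎[38;2;4;29;22m[48;2;4;28;21m🬎[38;2;24;3;7m[48;2;4;28;21m🬬[38;2;24;3;7m[48;2;24;3;7m [38;2;24;3;7m[48;2;24;3;7m [38;2;24;3;7m[48;2;24;3;7m [38;2;24;3;7m[48;2;4;28;21m🬎[38;2;4;29;22m[48;2;4;28;21m🬎[38;2;4;29;22m[48;2;4;28;21m🬎[38;2;4;29;22m[48;2;4;28;21m🬎[0m
</frame>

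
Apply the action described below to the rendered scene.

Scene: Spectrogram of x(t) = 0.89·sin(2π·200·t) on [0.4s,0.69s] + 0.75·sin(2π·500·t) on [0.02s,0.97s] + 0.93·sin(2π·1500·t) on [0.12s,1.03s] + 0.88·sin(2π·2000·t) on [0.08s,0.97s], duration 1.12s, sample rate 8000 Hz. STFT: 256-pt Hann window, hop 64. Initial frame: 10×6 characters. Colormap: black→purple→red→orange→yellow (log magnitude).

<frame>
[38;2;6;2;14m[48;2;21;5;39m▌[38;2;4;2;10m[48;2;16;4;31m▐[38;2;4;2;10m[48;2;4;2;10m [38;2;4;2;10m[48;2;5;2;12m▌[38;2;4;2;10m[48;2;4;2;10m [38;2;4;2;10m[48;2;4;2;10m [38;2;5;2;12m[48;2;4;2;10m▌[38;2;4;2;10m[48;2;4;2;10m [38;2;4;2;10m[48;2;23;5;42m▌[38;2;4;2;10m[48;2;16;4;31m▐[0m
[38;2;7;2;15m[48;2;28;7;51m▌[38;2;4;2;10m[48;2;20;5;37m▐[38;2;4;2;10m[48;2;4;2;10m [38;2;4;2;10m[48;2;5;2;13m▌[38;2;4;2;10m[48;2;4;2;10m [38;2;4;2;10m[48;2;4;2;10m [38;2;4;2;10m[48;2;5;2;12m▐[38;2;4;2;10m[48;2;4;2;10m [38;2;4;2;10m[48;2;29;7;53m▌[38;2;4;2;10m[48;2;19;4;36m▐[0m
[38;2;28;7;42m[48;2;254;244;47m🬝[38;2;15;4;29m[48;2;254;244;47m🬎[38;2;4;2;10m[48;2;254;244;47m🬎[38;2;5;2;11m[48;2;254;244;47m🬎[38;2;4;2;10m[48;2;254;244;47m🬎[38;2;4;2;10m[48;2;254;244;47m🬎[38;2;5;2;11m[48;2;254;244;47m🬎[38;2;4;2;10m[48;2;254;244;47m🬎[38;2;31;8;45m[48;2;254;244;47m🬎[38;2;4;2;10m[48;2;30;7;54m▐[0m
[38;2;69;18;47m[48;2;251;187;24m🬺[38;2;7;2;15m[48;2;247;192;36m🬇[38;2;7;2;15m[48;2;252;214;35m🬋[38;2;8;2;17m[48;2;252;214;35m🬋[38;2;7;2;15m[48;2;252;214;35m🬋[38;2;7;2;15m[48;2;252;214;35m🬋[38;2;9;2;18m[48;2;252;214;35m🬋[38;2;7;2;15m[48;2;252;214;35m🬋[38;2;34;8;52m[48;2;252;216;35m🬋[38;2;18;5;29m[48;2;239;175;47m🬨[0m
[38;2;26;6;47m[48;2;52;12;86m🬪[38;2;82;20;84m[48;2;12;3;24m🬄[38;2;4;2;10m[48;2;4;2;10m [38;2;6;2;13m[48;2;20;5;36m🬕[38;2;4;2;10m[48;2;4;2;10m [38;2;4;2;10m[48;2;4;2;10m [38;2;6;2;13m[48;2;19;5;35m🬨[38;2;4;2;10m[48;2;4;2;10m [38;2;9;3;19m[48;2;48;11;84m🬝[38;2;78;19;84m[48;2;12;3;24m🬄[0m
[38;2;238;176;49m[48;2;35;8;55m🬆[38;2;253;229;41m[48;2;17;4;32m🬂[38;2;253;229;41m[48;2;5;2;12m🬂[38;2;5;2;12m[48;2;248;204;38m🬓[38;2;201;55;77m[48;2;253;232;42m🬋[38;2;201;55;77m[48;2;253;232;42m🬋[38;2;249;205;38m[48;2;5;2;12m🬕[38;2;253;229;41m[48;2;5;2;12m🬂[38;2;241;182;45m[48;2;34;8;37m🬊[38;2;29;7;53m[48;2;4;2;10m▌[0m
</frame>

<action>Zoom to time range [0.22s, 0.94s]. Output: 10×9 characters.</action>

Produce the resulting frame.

<frame>
[38;2;4;2;10m[48;2;4;2;10m [38;2;4;2;10m[48;2;4;2;10m [38;2;5;2;12m[48;2;5;2;12m [38;2;4;2;10m[48;2;4;2;10m [38;2;4;2;10m[48;2;4;2;10m [38;2;4;2;10m[48;2;4;2;10m [38;2;4;2;10m[48;2;5;2;12m▌[38;2;4;2;10m[48;2;4;2;10m [38;2;4;2;10m[48;2;4;2;10m [38;2;4;2;10m[48;2;4;2;10m [0m
[38;2;4;2;10m[48;2;4;2;10m [38;2;4;2;10m[48;2;4;2;10m [38;2;5;2;12m[48;2;5;2;12m [38;2;4;2;10m[48;2;4;2;10m [38;2;4;2;10m[48;2;4;2;10m [38;2;4;2;10m[48;2;4;2;10m [38;2;4;2;10m[48;2;5;2;12m▌[38;2;4;2;10m[48;2;4;2;10m [38;2;4;2;10m[48;2;4;2;10m [38;2;4;2;10m[48;2;4;2;10m [0m
[38;2;4;2;10m[48;2;4;2;10m [38;2;4;2;10m[48;2;4;2;10m [38;2;5;2;12m[48;2;5;2;13m🬎[38;2;4;2;10m[48;2;4;2;10m [38;2;4;2;10m[48;2;4;2;10m [38;2;4;2;10m[48;2;4;2;10m [38;2;4;2;10m[48;2;5;2;13m▌[38;2;4;2;10m[48;2;4;2;10m [38;2;4;2;10m[48;2;4;2;10m [38;2;4;2;10m[48;2;4;2;10m [0m
[38;2;4;2;10m[48;2;4;2;10m [38;2;4;2;10m[48;2;4;2;10m [38;2;5;2;13m[48;2;6;2;13m🬂[38;2;4;2;10m[48;2;4;2;10m [38;2;4;2;10m[48;2;4;2;10m [38;2;4;2;10m[48;2;4;2;10m [38;2;4;2;10m[48;2;6;2;13m▌[38;2;4;2;10m[48;2;4;2;10m [38;2;4;2;10m[48;2;4;2;10m [38;2;4;2;10m[48;2;4;2;10m [0m
[38;2;5;2;12m[48;2;254;244;47m🬰[38;2;5;2;12m[48;2;254;244;47m🬰[38;2;6;2;15m[48;2;254;244;47m🬰[38;2;5;2;12m[48;2;254;244;47m🬰[38;2;5;2;12m[48;2;254;244;47m🬰[38;2;5;2;12m[48;2;254;244;47m🬰[38;2;6;2;14m[48;2;254;244;47m🬰[38;2;5;2;12m[48;2;254;244;47m🬰[38;2;5;2;12m[48;2;254;244;47m🬰[38;2;5;2;12m[48;2;254;244;47m🬰[0m
[38;2;4;2;10m[48;2;252;217;36m🬂[38;2;4;2;10m[48;2;252;217;36m🬂[38;2;7;2;16m[48;2;252;217;36m🬂[38;2;4;2;10m[48;2;252;217;36m🬂[38;2;4;2;10m[48;2;252;217;36m🬂[38;2;4;2;10m[48;2;252;217;36m🬂[38;2;6;2;13m[48;2;252;217;36m🬂[38;2;4;2;10m[48;2;252;217;36m🬂[38;2;4;2;10m[48;2;252;217;36m🬂[38;2;4;2;10m[48;2;252;217;36m🬂[0m
[38;2;4;2;10m[48;2;4;2;10m [38;2;4;2;10m[48;2;4;2;10m [38;2;10;3;21m[48;2;14;4;27m🬎[38;2;4;2;10m[48;2;4;2;10m [38;2;4;2;10m[48;2;4;2;10m [38;2;4;2;10m[48;2;4;2;10m [38;2;4;2;10m[48;2;12;3;25m▌[38;2;4;2;10m[48;2;4;2;10m [38;2;4;2;10m[48;2;4;2;10m [38;2;4;2;10m[48;2;4;2;10m [0m
[38;2;4;2;10m[48;2;253;229;41m🬎[38;2;4;2;10m[48;2;253;229;41m🬎[38;2;22;5;41m[48;2;253;229;41m🬎[38;2;4;2;11m[48;2;253;229;41m🬎[38;2;4;2;11m[48;2;253;229;41m🬎[38;2;4;2;11m[48;2;253;229;41m🬎[38;2;14;4;27m[48;2;253;229;41m🬎[38;2;4;2;10m[48;2;253;229;41m🬎[38;2;4;2;10m[48;2;253;229;41m🬎[38;2;4;2;10m[48;2;253;229;41m🬎[0m
[38;2;6;2;14m[48;2;4;2;10m🬂[38;2;6;2;14m[48;2;4;2;10m🬂[38;2;165;50;75m[48;2;244;178;37m🬰[38;2;33;8;59m[48;2;254;236;44m🬰[38;2;33;8;59m[48;2;254;236;44m🬰[38;2;33;8;59m[48;2;254;236;44m🬰[38;2;66;16;67m[48;2;242;187;47m🬒[38;2;6;2;14m[48;2;4;2;10m🬂[38;2;6;2;14m[48;2;4;2;10m🬂[38;2;6;2;14m[48;2;4;2;10m🬂[0m
</frame>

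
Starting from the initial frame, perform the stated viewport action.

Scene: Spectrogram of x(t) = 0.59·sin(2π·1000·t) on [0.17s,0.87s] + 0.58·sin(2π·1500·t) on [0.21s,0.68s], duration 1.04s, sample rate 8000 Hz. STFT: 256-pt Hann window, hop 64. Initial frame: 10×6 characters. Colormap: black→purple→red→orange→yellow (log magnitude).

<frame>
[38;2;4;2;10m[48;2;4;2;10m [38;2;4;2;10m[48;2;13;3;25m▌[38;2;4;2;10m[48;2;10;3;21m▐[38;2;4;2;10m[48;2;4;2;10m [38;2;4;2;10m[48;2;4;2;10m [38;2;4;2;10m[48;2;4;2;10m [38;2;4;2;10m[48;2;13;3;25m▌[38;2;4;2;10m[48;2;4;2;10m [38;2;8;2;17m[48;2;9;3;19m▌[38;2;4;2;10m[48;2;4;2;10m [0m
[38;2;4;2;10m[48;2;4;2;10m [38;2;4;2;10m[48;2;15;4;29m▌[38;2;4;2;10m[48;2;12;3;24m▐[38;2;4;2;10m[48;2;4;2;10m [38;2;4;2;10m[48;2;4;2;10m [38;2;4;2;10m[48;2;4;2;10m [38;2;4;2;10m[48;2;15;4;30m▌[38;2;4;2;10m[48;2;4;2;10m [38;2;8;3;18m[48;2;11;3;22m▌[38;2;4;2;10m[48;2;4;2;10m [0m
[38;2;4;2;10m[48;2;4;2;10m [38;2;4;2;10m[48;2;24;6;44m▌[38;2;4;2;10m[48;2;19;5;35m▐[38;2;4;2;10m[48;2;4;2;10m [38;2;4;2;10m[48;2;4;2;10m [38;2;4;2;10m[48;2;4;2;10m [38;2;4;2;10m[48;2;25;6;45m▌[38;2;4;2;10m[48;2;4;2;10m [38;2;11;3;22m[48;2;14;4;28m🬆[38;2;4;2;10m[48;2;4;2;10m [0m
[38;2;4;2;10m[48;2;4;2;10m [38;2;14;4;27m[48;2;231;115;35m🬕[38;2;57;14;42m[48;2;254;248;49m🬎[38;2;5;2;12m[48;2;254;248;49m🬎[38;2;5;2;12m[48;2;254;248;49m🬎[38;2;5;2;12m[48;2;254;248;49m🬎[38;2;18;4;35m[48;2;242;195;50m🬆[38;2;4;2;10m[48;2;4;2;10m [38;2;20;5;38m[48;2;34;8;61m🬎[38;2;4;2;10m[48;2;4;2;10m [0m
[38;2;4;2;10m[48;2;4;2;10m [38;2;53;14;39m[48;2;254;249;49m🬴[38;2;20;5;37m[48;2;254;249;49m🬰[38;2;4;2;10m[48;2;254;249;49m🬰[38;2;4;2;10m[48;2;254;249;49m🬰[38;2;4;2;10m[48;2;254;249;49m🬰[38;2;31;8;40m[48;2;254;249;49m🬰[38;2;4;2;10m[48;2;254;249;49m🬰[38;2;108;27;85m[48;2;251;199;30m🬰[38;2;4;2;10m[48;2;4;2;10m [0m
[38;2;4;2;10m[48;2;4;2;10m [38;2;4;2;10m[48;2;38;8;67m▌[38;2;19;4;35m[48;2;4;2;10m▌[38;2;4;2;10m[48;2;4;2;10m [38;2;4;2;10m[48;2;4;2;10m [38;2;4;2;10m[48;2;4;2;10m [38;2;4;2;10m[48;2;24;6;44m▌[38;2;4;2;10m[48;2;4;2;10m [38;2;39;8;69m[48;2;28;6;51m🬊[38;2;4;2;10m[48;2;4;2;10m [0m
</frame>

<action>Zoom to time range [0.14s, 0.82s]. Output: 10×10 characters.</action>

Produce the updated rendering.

<frame>
[38;2;9;3;19m[48;2;13;3;25m▌[38;2;7;2;15m[48;2;4;2;10m▌[38;2;4;2;10m[48;2;4;2;10m [38;2;4;2;10m[48;2;4;2;10m [38;2;4;2;10m[48;2;4;2;10m [38;2;4;2;10m[48;2;4;2;10m [38;2;4;2;10m[48;2;4;2;10m [38;2;4;2;10m[48;2;4;2;10m [38;2;12;3;23m[48;2;4;2;10m▌[38;2;4;2;10m[48;2;4;2;10m [0m
[38;2;10;3;20m[48;2;13;3;26m▌[38;2;7;2;15m[48;2;4;2;10m▌[38;2;4;2;10m[48;2;4;2;10m [38;2;4;2;10m[48;2;4;2;10m [38;2;4;2;10m[48;2;4;2;10m [38;2;4;2;10m[48;2;4;2;10m [38;2;4;2;10m[48;2;4;2;10m [38;2;4;2;10m[48;2;4;2;10m [38;2;4;2;10m[48;2;12;3;24m▐[38;2;4;2;10m[48;2;4;2;10m [0m
[38;2;10;3;21m[48;2;15;4;28m▌[38;2;4;2;10m[48;2;7;2;16m▐[38;2;4;2;10m[48;2;4;2;10m [38;2;4;2;10m[48;2;4;2;10m [38;2;4;2;10m[48;2;4;2;10m [38;2;4;2;10m[48;2;4;2;10m [38;2;4;2;10m[48;2;4;2;10m [38;2;4;2;10m[48;2;4;2;10m [38;2;4;2;10m[48;2;14;4;27m▐[38;2;4;2;10m[48;2;4;2;10m [0m
[38;2;12;3;24m[48;2;18;4;34m▌[38;2;4;2;10m[48;2;8;2;18m▐[38;2;4;2;10m[48;2;4;2;10m [38;2;4;2;10m[48;2;4;2;10m [38;2;4;2;10m[48;2;4;2;10m [38;2;4;2;10m[48;2;4;2;10m [38;2;4;2;10m[48;2;4;2;10m [38;2;4;2;10m[48;2;4;2;10m [38;2;4;2;10m[48;2;16;4;31m▐[38;2;4;2;10m[48;2;4;2;10m [0m
[38;2;17;4;32m[48;2;28;6;50m🬕[38;2;4;2;10m[48;2;12;3;23m▐[38;2;4;2;10m[48;2;4;2;10m [38;2;4;2;10m[48;2;4;2;10m [38;2;4;2;10m[48;2;4;2;10m [38;2;4;2;10m[48;2;4;2;10m [38;2;4;2;10m[48;2;4;2;10m [38;2;4;2;10m[48;2;4;2;10m [38;2;4;2;10m[48;2;23;6;43m▐[38;2;4;2;10m[48;2;4;2;10m [0m
[38;2;29;7;53m[48;2;124;31;85m🬝[38;2;7;2;15m[48;2;31;7;55m🬨[38;2;4;2;10m[48;2;4;2;10m [38;2;4;2;10m[48;2;4;2;10m [38;2;4;2;10m[48;2;4;2;10m [38;2;4;2;10m[48;2;4;2;10m [38;2;4;2;10m[48;2;4;2;10m [38;2;4;2;10m[48;2;4;2;10m [38;2;11;3;22m[48;2;75;18;83m🬨[38;2;4;2;10m[48;2;4;2;10m [0m
[38;2;51;12;74m[48;2;234;142;42m🬲[38;2;254;248;49m[48;2;22;5;40m🬂[38;2;254;248;49m[48;2;5;2;12m🬂[38;2;254;248;49m[48;2;5;2;12m🬂[38;2;254;248;49m[48;2;5;2;12m🬂[38;2;254;248;49m[48;2;5;2;12m🬂[38;2;254;248;49m[48;2;5;2;12m🬂[38;2;254;248;49m[48;2;5;2;12m🬂[38;2;231;157;57m[48;2;20;5;29m🬄[38;2;4;2;10m[48;2;4;2;10m [0m
[38;2;254;247;49m[48;2;101;25;74m🬋[38;2;254;249;49m[48;2;11;3;22m🬋[38;2;254;249;49m[48;2;4;2;11m🬋[38;2;254;249;49m[48;2;4;2;11m🬋[38;2;254;249;49m[48;2;4;2;11m🬋[38;2;254;249;49m[48;2;4;2;11m🬋[38;2;254;249;49m[48;2;4;2;11m🬋[38;2;254;249;49m[48;2;4;2;11m🬋[38;2;19;5;37m[48;2;254;249;49m🬰[38;2;4;2;11m[48;2;254;249;49m🬰[0m
[38;2;59;13;84m[48;2;29;7;52m🬄[38;2;12;3;23m[48;2;4;2;10m▌[38;2;4;2;10m[48;2;4;2;10m [38;2;4;2;10m[48;2;4;2;10m [38;2;4;2;10m[48;2;4;2;10m [38;2;4;2;10m[48;2;4;2;10m [38;2;4;2;10m[48;2;4;2;10m [38;2;4;2;10m[48;2;4;2;10m [38;2;24;5;43m[48;2;4;2;10m▌[38;2;4;2;10m[48;2;4;2;10m [0m
[38;2;32;7;58m[48;2;22;5;41m▌[38;2;10;3;21m[48;2;4;2;10m▌[38;2;4;2;10m[48;2;4;2;10m [38;2;4;2;10m[48;2;4;2;10m [38;2;4;2;10m[48;2;4;2;10m [38;2;4;2;10m[48;2;4;2;10m [38;2;4;2;10m[48;2;4;2;10m [38;2;4;2;10m[48;2;4;2;10m [38;2;20;5;38m[48;2;4;2;10m▌[38;2;4;2;10m[48;2;4;2;10m [0m
</frame>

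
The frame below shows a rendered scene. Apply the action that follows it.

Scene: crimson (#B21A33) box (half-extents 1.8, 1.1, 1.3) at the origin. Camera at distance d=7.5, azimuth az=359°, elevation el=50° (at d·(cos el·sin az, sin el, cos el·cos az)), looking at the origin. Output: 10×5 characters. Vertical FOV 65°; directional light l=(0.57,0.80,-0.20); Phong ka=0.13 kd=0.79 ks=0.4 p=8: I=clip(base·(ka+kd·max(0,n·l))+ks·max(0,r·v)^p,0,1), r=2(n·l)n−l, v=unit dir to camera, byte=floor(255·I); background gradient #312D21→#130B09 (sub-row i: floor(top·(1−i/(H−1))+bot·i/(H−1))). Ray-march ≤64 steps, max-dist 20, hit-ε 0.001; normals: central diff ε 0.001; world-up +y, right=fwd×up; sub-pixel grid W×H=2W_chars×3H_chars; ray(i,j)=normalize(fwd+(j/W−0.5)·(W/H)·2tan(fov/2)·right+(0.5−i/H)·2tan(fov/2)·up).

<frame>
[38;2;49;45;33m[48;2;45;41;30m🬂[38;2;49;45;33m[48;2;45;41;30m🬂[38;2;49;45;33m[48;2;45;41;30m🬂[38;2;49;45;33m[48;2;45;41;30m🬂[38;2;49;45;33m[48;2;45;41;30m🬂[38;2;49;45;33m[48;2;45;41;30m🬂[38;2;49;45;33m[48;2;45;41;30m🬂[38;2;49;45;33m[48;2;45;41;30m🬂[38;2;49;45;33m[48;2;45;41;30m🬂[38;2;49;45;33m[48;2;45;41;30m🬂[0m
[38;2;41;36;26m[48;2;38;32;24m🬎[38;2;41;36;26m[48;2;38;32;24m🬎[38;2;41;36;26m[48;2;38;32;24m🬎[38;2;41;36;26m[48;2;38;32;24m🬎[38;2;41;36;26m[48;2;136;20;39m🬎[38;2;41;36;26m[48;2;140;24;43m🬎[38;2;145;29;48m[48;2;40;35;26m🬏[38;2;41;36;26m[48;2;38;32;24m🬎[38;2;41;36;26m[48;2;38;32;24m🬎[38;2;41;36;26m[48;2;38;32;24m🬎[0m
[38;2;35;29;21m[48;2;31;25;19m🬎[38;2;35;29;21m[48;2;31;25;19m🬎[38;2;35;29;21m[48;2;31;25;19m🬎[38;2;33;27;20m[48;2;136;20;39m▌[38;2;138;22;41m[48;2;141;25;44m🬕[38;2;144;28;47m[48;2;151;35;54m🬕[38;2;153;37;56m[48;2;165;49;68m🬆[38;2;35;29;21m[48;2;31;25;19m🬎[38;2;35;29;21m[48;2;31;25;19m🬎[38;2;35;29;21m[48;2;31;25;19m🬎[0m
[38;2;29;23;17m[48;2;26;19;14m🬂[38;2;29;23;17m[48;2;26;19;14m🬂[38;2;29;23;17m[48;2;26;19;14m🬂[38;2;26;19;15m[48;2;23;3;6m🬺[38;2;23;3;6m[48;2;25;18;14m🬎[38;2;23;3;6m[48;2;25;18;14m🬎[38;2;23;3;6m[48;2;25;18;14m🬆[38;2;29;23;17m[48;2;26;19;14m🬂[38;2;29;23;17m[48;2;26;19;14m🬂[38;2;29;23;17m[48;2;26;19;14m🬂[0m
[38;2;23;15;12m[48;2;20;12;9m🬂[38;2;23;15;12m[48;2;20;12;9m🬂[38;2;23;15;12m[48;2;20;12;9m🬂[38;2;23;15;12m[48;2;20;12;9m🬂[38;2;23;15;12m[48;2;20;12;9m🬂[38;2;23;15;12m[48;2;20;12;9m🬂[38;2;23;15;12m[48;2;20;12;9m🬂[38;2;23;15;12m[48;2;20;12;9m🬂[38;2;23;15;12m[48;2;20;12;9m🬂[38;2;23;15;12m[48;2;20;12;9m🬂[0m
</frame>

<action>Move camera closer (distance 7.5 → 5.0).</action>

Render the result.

<frame>
[38;2;49;45;33m[48;2;45;41;30m🬂[38;2;49;45;33m[48;2;45;41;30m🬂[38;2;49;45;33m[48;2;45;41;30m🬂[38;2;49;45;33m[48;2;45;41;30m🬂[38;2;49;45;33m[48;2;45;41;30m🬂[38;2;49;45;33m[48;2;45;41;30m🬂[38;2;49;45;33m[48;2;45;41;30m🬂[38;2;49;45;33m[48;2;45;41;30m🬂[38;2;49;45;33m[48;2;45;41;30m🬂[38;2;49;45;33m[48;2;45;41;30m🬂[0m
[38;2;41;36;26m[48;2;38;32;24m🬎[38;2;41;36;26m[48;2;38;32;24m🬎[38;2;41;36;26m[48;2;38;32;24m🬎[38;2;42;37;27m[48;2;135;19;38m🬂[38;2;42;37;27m[48;2;136;20;39m🬂[38;2;42;37;27m[48;2;139;23;42m🬂[38;2;42;37;27m[48;2;144;28;47m🬂[38;2;150;34;53m[48;2;40;35;26m🬓[38;2;41;36;26m[48;2;38;32;24m🬎[38;2;41;36;26m[48;2;38;32;24m🬎[0m
[38;2;35;29;21m[48;2;31;25;19m🬎[38;2;35;29;21m[48;2;31;25;19m🬎[38;2;35;29;21m[48;2;135;19;38m🬄[38;2;135;20;39m[48;2;137;21;40m🬝[38;2;138;22;41m[48;2;141;25;44m🬕[38;2;144;28;47m[48;2;151;35;54m🬕[38;2;153;37;56m[48;2;165;49;68m🬆[38;2;165;50;69m[48;2;182;66;85m🬆[38;2;195;79;99m[48;2;34;28;21m🬏[38;2;35;29;21m[48;2;31;25;19m🬎[0m
[38;2;29;23;17m[48;2;26;19;14m🬂[38;2;29;23;17m[48;2;26;19;14m🬂[38;2;23;3;6m[48;2;25;18;14m🬊[38;2;23;3;6m[48;2;23;3;6m [38;2;23;3;6m[48;2;23;3;6m [38;2;23;3;6m[48;2;23;3;6m [38;2;23;3;6m[48;2;23;3;6m [38;2;23;3;6m[48;2;25;18;14m🬝[38;2;23;3;6m[48;2;26;19;15m🬀[38;2;29;23;17m[48;2;26;19;14m🬂[0m
[38;2;23;15;12m[48;2;20;12;9m🬂[38;2;23;15;12m[48;2;20;12;9m🬂[38;2;23;15;12m[48;2;20;12;9m🬂[38;2;23;15;12m[48;2;20;12;9m🬂[38;2;23;15;12m[48;2;20;12;9m🬂[38;2;23;15;12m[48;2;20;12;9m🬂[38;2;23;15;12m[48;2;20;12;9m🬂[38;2;23;15;12m[48;2;20;12;9m🬂[38;2;23;15;12m[48;2;20;12;9m🬂[38;2;23;15;12m[48;2;20;12;9m🬂[0m
</frame>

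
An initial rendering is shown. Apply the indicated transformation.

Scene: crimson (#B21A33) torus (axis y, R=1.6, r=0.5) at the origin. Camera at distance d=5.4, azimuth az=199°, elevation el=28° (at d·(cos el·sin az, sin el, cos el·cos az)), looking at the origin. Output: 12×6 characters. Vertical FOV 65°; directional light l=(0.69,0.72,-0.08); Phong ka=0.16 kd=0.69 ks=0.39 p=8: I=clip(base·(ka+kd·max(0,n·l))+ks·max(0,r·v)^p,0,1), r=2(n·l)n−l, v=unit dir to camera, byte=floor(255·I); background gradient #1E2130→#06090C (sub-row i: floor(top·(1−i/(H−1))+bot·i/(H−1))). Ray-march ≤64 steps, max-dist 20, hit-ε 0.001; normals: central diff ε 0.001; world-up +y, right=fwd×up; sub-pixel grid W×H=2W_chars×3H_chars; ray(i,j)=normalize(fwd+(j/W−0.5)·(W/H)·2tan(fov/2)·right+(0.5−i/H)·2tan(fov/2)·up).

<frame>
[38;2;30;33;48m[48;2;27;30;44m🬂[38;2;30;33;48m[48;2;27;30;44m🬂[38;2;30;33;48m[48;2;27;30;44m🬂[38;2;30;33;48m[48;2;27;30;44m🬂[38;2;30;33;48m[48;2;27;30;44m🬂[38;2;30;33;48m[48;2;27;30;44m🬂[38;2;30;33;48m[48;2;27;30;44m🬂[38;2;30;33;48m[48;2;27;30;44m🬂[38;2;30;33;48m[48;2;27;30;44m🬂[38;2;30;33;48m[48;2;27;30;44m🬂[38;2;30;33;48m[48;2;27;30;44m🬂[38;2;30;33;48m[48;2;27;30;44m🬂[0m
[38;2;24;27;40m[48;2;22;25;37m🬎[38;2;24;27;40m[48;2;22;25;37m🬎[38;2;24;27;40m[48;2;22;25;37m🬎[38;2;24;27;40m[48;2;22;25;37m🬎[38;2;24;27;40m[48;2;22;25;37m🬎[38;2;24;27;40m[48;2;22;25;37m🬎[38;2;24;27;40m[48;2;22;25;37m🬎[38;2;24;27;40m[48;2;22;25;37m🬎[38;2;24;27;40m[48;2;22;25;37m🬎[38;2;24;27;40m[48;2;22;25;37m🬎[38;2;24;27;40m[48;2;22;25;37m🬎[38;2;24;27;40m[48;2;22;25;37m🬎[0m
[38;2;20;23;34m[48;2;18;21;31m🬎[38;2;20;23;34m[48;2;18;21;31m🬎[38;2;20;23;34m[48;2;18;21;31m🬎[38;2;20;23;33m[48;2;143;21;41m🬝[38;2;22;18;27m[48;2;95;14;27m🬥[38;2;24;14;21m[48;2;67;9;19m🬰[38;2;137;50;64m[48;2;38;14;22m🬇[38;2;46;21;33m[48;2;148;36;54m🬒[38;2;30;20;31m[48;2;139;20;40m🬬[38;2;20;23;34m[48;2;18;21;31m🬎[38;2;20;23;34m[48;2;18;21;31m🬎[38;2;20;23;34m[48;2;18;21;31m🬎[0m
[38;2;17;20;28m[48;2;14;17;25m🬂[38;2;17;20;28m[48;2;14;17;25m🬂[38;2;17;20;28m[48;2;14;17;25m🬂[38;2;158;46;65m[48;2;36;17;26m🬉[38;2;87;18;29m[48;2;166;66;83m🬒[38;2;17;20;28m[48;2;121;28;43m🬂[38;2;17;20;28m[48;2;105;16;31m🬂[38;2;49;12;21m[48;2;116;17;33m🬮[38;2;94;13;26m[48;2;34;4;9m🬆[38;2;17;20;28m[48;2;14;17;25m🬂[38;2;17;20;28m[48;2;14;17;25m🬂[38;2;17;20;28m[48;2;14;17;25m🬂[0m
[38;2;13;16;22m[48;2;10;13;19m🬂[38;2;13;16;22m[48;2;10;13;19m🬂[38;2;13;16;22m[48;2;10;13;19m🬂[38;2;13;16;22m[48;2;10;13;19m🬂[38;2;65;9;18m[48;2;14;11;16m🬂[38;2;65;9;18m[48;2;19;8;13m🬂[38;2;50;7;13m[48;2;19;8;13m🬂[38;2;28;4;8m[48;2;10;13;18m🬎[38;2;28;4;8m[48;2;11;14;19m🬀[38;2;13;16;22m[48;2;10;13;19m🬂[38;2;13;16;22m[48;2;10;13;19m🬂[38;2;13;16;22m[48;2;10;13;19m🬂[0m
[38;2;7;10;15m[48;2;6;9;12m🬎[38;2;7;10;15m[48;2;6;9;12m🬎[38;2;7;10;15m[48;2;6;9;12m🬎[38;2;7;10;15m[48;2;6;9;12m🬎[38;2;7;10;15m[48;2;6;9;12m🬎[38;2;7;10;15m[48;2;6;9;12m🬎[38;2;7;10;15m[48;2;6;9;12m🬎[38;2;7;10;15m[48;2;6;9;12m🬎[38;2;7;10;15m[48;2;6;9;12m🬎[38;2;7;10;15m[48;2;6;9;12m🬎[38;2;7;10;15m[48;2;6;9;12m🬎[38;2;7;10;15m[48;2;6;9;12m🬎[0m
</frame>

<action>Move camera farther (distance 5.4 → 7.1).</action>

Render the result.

<frame>
[38;2;30;33;48m[48;2;27;30;44m🬂[38;2;30;33;48m[48;2;27;30;44m🬂[38;2;30;33;48m[48;2;27;30;44m🬂[38;2;30;33;48m[48;2;27;30;44m🬂[38;2;30;33;48m[48;2;27;30;44m🬂[38;2;30;33;48m[48;2;27;30;44m🬂[38;2;30;33;48m[48;2;27;30;44m🬂[38;2;30;33;48m[48;2;27;30;44m🬂[38;2;30;33;48m[48;2;27;30;44m🬂[38;2;30;33;48m[48;2;27;30;44m🬂[38;2;30;33;48m[48;2;27;30;44m🬂[38;2;30;33;48m[48;2;27;30;44m🬂[0m
[38;2;24;27;40m[48;2;22;25;37m🬎[38;2;24;27;40m[48;2;22;25;37m🬎[38;2;24;27;40m[48;2;22;25;37m🬎[38;2;24;27;40m[48;2;22;25;37m🬎[38;2;24;27;40m[48;2;22;25;37m🬎[38;2;24;27;40m[48;2;22;25;37m🬎[38;2;24;27;40m[48;2;22;25;37m🬎[38;2;24;27;40m[48;2;22;25;37m🬎[38;2;24;27;40m[48;2;22;25;37m🬎[38;2;24;27;40m[48;2;22;25;37m🬎[38;2;24;27;40m[48;2;22;25;37m🬎[38;2;24;27;40m[48;2;22;25;37m🬎[0m
[38;2;20;23;34m[48;2;18;21;31m🬎[38;2;20;23;34m[48;2;18;21;31m🬎[38;2;20;23;34m[48;2;18;21;31m🬎[38;2;20;23;34m[48;2;18;21;31m🬎[38;2;20;23;33m[48;2;96;14;27m🬝[38;2;23;15;23m[48;2;121;17;34m🬴[38;2;23;17;26m[48;2;101;14;28m🬒[38;2;20;23;34m[48;2;156;43;61m🬎[38;2;20;23;34m[48;2;18;21;31m🬎[38;2;20;23;34m[48;2;18;21;31m🬎[38;2;20;23;34m[48;2;18;21;31m🬎[38;2;20;23;34m[48;2;18;21;31m🬎[0m
[38;2;17;20;28m[48;2;14;17;25m🬂[38;2;17;20;28m[48;2;14;17;25m🬂[38;2;17;20;28m[48;2;14;17;25m🬂[38;2;17;20;28m[48;2;14;17;25m🬂[38;2;172;61;80m[48;2;77;15;27m🬈[38;2;45;10;18m[48;2;159;61;78m🬰[38;2;32;13;20m[48;2;109;18;33m🬰[38;2;100;14;28m[48;2;39;5;11m🬅[38;2;35;5;10m[48;2;15;18;25m🬄[38;2;17;20;28m[48;2;14;17;25m🬂[38;2;17;20;28m[48;2;14;17;25m🬂[38;2;17;20;28m[48;2;14;17;25m🬂[0m
[38;2;13;16;22m[48;2;10;13;19m🬂[38;2;13;16;22m[48;2;10;13;19m🬂[38;2;13;16;22m[48;2;10;13;19m🬂[38;2;13;16;22m[48;2;10;13;19m🬂[38;2;13;16;22m[48;2;10;13;19m🬂[38;2;11;14;19m[48;2;28;4;8m🬺[38;2;28;4;8m[48;2;10;13;19m🬂[38;2;13;16;22m[48;2;10;13;19m🬂[38;2;13;16;22m[48;2;10;13;19m🬂[38;2;13;16;22m[48;2;10;13;19m🬂[38;2;13;16;22m[48;2;10;13;19m🬂[38;2;13;16;22m[48;2;10;13;19m🬂[0m
[38;2;7;10;15m[48;2;6;9;12m🬎[38;2;7;10;15m[48;2;6;9;12m🬎[38;2;7;10;15m[48;2;6;9;12m🬎[38;2;7;10;15m[48;2;6;9;12m🬎[38;2;7;10;15m[48;2;6;9;12m🬎[38;2;7;10;15m[48;2;6;9;12m🬎[38;2;7;10;15m[48;2;6;9;12m🬎[38;2;7;10;15m[48;2;6;9;12m🬎[38;2;7;10;15m[48;2;6;9;12m🬎[38;2;7;10;15m[48;2;6;9;12m🬎[38;2;7;10;15m[48;2;6;9;12m🬎[38;2;7;10;15m[48;2;6;9;12m🬎[0m
</frame>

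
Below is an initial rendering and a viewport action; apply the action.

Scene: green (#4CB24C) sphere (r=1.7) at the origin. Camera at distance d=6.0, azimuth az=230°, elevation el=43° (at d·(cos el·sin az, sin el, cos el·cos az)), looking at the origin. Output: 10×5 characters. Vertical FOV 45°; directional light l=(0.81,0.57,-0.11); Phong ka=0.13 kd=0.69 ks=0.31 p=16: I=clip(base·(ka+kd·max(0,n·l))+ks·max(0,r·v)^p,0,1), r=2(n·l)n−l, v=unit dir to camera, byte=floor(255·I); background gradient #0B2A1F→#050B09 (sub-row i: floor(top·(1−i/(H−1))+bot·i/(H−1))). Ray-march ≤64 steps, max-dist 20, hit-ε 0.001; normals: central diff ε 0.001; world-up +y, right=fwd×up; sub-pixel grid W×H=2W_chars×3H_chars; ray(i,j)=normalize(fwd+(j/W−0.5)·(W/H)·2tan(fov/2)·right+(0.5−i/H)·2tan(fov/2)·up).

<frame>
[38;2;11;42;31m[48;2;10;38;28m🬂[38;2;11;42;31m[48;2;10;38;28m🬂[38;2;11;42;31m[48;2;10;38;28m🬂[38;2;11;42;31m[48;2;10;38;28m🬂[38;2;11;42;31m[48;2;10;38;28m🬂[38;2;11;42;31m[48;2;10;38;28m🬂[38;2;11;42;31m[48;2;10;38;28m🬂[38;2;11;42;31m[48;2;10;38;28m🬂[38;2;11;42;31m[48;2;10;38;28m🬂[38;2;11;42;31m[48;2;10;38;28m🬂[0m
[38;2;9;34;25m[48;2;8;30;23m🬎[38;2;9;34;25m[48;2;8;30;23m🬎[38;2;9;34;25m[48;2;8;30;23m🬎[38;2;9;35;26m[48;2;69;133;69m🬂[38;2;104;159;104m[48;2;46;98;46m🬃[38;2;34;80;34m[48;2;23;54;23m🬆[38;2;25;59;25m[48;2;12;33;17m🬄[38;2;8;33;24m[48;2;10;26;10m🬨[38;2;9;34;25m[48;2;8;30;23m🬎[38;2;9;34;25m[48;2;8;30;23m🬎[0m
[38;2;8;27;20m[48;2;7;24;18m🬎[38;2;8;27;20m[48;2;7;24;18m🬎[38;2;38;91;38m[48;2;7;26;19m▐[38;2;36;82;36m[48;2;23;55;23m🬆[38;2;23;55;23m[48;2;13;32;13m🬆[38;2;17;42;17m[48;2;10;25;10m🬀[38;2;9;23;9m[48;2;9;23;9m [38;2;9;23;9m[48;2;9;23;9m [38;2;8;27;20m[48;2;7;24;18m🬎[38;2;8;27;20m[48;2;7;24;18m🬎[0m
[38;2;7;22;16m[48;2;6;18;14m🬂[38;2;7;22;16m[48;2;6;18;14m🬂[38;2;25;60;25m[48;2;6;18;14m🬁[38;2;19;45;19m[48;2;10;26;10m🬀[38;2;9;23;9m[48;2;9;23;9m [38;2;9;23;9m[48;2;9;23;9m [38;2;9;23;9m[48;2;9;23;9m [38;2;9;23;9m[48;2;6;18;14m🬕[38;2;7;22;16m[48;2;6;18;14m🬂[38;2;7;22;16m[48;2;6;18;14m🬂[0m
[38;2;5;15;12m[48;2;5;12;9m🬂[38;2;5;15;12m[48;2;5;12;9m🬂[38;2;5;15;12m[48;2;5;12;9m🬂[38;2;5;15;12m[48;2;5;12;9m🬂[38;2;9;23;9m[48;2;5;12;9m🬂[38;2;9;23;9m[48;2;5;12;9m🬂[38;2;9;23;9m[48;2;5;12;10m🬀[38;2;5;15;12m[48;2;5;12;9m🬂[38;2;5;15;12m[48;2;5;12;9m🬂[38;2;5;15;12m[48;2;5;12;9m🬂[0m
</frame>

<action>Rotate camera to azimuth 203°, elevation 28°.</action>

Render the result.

<frame>
[38;2;11;42;31m[48;2;10;38;28m🬂[38;2;11;42;31m[48;2;10;38;28m🬂[38;2;11;42;31m[48;2;10;38;28m🬂[38;2;11;42;31m[48;2;10;38;28m🬂[38;2;11;42;31m[48;2;10;38;28m🬂[38;2;11;42;31m[48;2;10;38;28m🬂[38;2;11;42;31m[48;2;10;38;28m🬂[38;2;11;42;31m[48;2;10;38;28m🬂[38;2;11;42;31m[48;2;10;38;28m🬂[38;2;11;42;31m[48;2;10;38;28m🬂[0m
[38;2;9;34;25m[48;2;8;30;23m🬎[38;2;9;34;25m[48;2;8;30;23m🬎[38;2;9;34;25m[48;2;8;30;23m🬎[38;2;9;35;26m[48;2;76;144;76m🬂[38;2;55;112;55m[48;2;36;85;36m▌[38;2;30;72;30m[48;2;22;52;22m🬆[38;2;19;45;19m[48;2;10;28;14m🬄[38;2;8;33;24m[48;2;9;23;9m🬨[38;2;9;34;25m[48;2;8;30;23m🬎[38;2;9;34;25m[48;2;8;30;23m🬎[0m
[38;2;8;27;20m[48;2;7;24;18m🬎[38;2;8;27;20m[48;2;7;24;18m🬎[38;2;48;114;48m[48;2;7;26;19m▐[38;2;71;128;71m[48;2;37;83;37m🬂[38;2;29;68;29m[48;2;20;48;20m🬆[38;2;18;42;18m[48;2;11;27;11m🬄[38;2;9;23;9m[48;2;9;23;9m [38;2;9;23;9m[48;2;9;23;9m [38;2;8;27;20m[48;2;7;24;18m🬎[38;2;8;27;20m[48;2;7;24;18m🬎[0m
[38;2;7;22;16m[48;2;6;18;14m🬂[38;2;7;22;16m[48;2;6;18;14m🬂[38;2;38;90;38m[48;2;6;18;14m🬁[38;2;27;63;27m[48;2;17;42;17m🬆[38;2;18;43;18m[48;2;10;26;10m🬀[38;2;9;23;9m[48;2;9;23;9m [38;2;9;23;9m[48;2;9;23;9m [38;2;9;23;9m[48;2;6;18;14m🬕[38;2;7;22;16m[48;2;6;18;14m🬂[38;2;7;22;16m[48;2;6;18;14m🬂[0m
[38;2;5;15;12m[48;2;5;12;9m🬂[38;2;5;15;12m[48;2;5;12;9m🬂[38;2;5;15;12m[48;2;5;12;9m🬂[38;2;5;15;12m[48;2;5;12;9m🬂[38;2;9;23;9m[48;2;5;12;9m🬂[38;2;9;23;9m[48;2;5;12;9m🬂[38;2;9;23;9m[48;2;5;12;10m🬀[38;2;5;15;12m[48;2;5;12;9m🬂[38;2;5;15;12m[48;2;5;12;9m🬂[38;2;5;15;12m[48;2;5;12;9m🬂[0m
</frame>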